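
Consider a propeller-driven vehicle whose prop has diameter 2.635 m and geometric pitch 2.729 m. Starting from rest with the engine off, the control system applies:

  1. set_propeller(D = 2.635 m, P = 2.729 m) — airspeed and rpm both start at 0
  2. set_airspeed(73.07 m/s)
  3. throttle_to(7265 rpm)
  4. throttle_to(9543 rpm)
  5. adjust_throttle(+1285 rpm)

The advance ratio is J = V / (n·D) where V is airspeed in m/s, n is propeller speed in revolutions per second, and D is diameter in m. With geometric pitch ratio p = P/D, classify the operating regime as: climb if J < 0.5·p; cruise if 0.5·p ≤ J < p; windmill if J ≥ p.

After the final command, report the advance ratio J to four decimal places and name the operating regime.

J = 0.1537, regime = climb

set_propeller: D = 2.635 m, P = 2.729 m (p = P/D = 1.035674); state ← (V=0, rpm=0)
set_airspeed(73.07): V ← 73.07 m/s
throttle_to(7265): rpm ← 7265
throttle_to(9543): rpm ← 9543
adjust_throttle(+1285): rpm ← 9543 +1285 = 10828
final state: V = 73.07 m/s, rpm = 10828 → n = rpm/60 = 180.466667 rev/s
J = V / (n·D) = 73.07 / (180.466667 × 2.635) = 0.153660
regime bands: climb J<0.5178 | cruise [0.5178, 1.0357) | windmill J≥1.0357
J = 0.1537 → climb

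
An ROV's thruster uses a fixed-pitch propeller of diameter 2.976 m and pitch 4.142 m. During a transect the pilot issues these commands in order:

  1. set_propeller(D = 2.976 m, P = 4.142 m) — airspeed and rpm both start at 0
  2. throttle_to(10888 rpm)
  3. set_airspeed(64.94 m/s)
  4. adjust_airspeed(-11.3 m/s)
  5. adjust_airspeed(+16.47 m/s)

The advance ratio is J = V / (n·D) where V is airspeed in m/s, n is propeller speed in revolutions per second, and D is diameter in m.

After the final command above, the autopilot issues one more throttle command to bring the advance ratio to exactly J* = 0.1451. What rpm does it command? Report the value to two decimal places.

rpm = 9741.61

set_propeller: D = 2.976 m, P = 4.142 m (p = P/D = 1.391801); state ← (V=0, rpm=0)
throttle_to(10888): rpm ← 10888
set_airspeed(64.94): V ← 64.94 m/s
adjust_airspeed(-11.3): V ← 64.94 -11.3 = 53.64 m/s
adjust_airspeed(+16.47): V ← 53.64 +16.47 = 70.11 m/s
final state: V = 70.11 m/s, rpm = 10888 → n = rpm/60 = 181.466667 rev/s
target J* = 0.1451; solve J* = V/(n·D) for n: n = V/(J*·D) = 70.11/(0.1451 × 2.976) = 162.360219 rev/s
rpm = 60·n = 9741.613126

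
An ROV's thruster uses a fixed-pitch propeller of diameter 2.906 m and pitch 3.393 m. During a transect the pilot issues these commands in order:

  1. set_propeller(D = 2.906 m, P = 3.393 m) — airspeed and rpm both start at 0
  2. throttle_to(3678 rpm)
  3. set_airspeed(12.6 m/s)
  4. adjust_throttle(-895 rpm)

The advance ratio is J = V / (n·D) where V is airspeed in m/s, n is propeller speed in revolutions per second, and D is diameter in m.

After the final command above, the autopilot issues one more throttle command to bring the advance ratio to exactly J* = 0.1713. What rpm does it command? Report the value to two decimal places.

rpm = 1518.69

set_propeller: D = 2.906 m, P = 3.393 m (p = P/D = 1.167584); state ← (V=0, rpm=0)
throttle_to(3678): rpm ← 3678
set_airspeed(12.6): V ← 12.6 m/s
adjust_throttle(-895): rpm ← 3678 -895 = 2783
final state: V = 12.6 m/s, rpm = 2783 → n = rpm/60 = 46.383333 rev/s
target J* = 0.1713; solve J* = V/(n·D) for n: n = V/(J*·D) = 12.6/(0.1713 × 2.906) = 25.311482 rev/s
rpm = 60·n = 1518.688913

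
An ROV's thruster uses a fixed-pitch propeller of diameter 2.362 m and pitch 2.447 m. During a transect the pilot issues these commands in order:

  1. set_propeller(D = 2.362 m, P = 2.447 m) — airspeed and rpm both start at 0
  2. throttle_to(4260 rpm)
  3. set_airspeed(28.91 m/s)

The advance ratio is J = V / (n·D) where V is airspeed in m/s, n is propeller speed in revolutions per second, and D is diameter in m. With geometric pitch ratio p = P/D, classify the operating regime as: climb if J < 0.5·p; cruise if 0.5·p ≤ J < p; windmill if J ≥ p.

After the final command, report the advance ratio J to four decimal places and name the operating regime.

set_propeller: D = 2.362 m, P = 2.447 m (p = P/D = 1.035986); state ← (V=0, rpm=0)
throttle_to(4260): rpm ← 4260
set_airspeed(28.91): V ← 28.91 m/s
final state: V = 28.91 m/s, rpm = 4260 → n = rpm/60 = 71.000000 rev/s
J = V / (n·D) = 28.91 / (71.000000 × 2.362) = 0.172389
regime bands: climb J<0.5180 | cruise [0.5180, 1.0360) | windmill J≥1.0360
J = 0.1724 → climb

J = 0.1724, regime = climb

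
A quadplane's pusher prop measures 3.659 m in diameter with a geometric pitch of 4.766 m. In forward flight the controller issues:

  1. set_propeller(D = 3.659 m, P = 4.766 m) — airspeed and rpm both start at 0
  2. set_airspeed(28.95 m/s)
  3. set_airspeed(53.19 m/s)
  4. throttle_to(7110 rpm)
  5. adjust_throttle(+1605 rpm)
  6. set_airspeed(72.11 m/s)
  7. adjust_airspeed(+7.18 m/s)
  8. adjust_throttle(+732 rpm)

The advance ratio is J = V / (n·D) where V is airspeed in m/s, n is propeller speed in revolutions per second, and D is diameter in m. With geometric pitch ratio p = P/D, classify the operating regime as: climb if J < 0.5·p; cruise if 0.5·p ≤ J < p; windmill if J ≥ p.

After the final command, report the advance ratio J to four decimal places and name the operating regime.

J = 0.1376, regime = climb

set_propeller: D = 3.659 m, P = 4.766 m (p = P/D = 1.302542); state ← (V=0, rpm=0)
set_airspeed(28.95): V ← 28.95 m/s
set_airspeed(53.19): V ← 53.19 m/s
throttle_to(7110): rpm ← 7110
adjust_throttle(+1605): rpm ← 7110 +1605 = 8715
set_airspeed(72.11): V ← 72.11 m/s
adjust_airspeed(+7.18): V ← 72.11 +7.18 = 79.29 m/s
adjust_throttle(+732): rpm ← 8715 +732 = 9447
final state: V = 79.29 m/s, rpm = 9447 → n = rpm/60 = 157.450000 rev/s
J = V / (n·D) = 79.29 / (157.450000 × 3.659) = 0.137630
regime bands: climb J<0.6513 | cruise [0.6513, 1.3025) | windmill J≥1.3025
J = 0.1376 → climb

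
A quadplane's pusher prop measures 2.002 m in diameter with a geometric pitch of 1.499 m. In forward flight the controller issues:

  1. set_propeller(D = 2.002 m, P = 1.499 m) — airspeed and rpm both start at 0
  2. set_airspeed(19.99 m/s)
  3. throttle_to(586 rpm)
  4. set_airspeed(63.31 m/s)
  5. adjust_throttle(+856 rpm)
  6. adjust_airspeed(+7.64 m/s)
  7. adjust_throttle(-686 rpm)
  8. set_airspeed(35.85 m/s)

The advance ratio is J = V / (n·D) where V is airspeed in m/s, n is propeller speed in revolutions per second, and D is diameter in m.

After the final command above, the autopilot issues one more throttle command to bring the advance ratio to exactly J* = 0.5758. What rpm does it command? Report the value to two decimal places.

set_propeller: D = 2.002 m, P = 1.499 m (p = P/D = 0.748751); state ← (V=0, rpm=0)
set_airspeed(19.99): V ← 19.99 m/s
throttle_to(586): rpm ← 586
set_airspeed(63.31): V ← 63.31 m/s
adjust_throttle(+856): rpm ← 586 +856 = 1442
adjust_airspeed(+7.64): V ← 63.31 +7.64 = 70.95 m/s
adjust_throttle(-686): rpm ← 1442 -686 = 756
set_airspeed(35.85): V ← 35.85 m/s
final state: V = 35.85 m/s, rpm = 756 → n = rpm/60 = 12.600000 rev/s
target J* = 0.5758; solve J* = V/(n·D) for n: n = V/(J*·D) = 35.85/(0.5758 × 2.002) = 31.099501 rev/s
rpm = 60·n = 1865.970084

rpm = 1865.97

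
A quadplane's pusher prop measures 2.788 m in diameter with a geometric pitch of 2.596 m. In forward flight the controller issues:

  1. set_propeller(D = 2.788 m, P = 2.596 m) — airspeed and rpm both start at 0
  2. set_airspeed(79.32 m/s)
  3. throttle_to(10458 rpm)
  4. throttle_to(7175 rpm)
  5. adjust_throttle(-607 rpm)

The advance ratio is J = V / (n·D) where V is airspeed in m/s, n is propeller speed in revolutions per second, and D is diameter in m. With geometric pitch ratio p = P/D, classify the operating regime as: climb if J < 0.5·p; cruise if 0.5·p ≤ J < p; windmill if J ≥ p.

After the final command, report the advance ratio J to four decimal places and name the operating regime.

J = 0.2599, regime = climb

set_propeller: D = 2.788 m, P = 2.596 m (p = P/D = 0.931133); state ← (V=0, rpm=0)
set_airspeed(79.32): V ← 79.32 m/s
throttle_to(10458): rpm ← 10458
throttle_to(7175): rpm ← 7175
adjust_throttle(-607): rpm ← 7175 -607 = 6568
final state: V = 79.32 m/s, rpm = 6568 → n = rpm/60 = 109.466667 rev/s
J = V / (n·D) = 79.32 / (109.466667 × 2.788) = 0.259901
regime bands: climb J<0.4656 | cruise [0.4656, 0.9311) | windmill J≥0.9311
J = 0.2599 → climb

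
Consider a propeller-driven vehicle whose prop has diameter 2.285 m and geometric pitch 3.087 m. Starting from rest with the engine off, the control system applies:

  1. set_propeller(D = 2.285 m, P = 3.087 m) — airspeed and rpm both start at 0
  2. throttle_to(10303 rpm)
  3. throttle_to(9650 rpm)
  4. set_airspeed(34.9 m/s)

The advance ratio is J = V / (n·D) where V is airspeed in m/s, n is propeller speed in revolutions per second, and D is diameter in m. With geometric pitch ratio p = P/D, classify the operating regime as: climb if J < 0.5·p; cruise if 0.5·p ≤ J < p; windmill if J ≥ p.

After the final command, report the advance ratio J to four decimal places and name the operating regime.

J = 0.0950, regime = climb

set_propeller: D = 2.285 m, P = 3.087 m (p = P/D = 1.350985); state ← (V=0, rpm=0)
throttle_to(10303): rpm ← 10303
throttle_to(9650): rpm ← 9650
set_airspeed(34.9): V ← 34.9 m/s
final state: V = 34.9 m/s, rpm = 9650 → n = rpm/60 = 160.833333 rev/s
J = V / (n·D) = 34.9 / (160.833333 × 2.285) = 0.094965
regime bands: climb J<0.6755 | cruise [0.6755, 1.3510) | windmill J≥1.3510
J = 0.0950 → climb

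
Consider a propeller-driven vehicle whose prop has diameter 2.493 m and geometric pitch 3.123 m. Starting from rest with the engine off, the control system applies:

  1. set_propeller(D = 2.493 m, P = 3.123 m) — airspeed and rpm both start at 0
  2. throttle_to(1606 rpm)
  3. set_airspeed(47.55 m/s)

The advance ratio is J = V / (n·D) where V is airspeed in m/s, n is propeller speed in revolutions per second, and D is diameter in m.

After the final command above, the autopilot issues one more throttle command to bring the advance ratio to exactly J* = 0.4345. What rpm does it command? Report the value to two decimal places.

rpm = 2633.84

set_propeller: D = 2.493 m, P = 3.123 m (p = P/D = 1.252708); state ← (V=0, rpm=0)
throttle_to(1606): rpm ← 1606
set_airspeed(47.55): V ← 47.55 m/s
final state: V = 47.55 m/s, rpm = 1606 → n = rpm/60 = 26.766667 rev/s
target J* = 0.4345; solve J* = V/(n·D) for n: n = V/(J*·D) = 47.55/(0.4345 × 2.493) = 43.897366 rev/s
rpm = 60·n = 2633.841961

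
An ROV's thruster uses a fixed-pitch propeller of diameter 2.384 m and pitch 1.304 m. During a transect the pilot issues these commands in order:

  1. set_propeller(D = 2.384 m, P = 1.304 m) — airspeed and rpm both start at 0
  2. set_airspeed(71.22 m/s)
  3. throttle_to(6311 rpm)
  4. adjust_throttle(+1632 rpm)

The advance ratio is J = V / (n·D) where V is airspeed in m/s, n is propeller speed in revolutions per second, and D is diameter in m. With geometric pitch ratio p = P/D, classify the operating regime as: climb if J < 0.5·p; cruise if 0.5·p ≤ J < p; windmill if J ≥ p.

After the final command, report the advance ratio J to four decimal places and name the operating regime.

set_propeller: D = 2.384 m, P = 1.304 m (p = P/D = 0.546980); state ← (V=0, rpm=0)
set_airspeed(71.22): V ← 71.22 m/s
throttle_to(6311): rpm ← 6311
adjust_throttle(+1632): rpm ← 6311 +1632 = 7943
final state: V = 71.22 m/s, rpm = 7943 → n = rpm/60 = 132.383333 rev/s
J = V / (n·D) = 71.22 / (132.383333 × 2.384) = 0.225664
regime bands: climb J<0.2735 | cruise [0.2735, 0.5470) | windmill J≥0.5470
J = 0.2257 → climb

J = 0.2257, regime = climb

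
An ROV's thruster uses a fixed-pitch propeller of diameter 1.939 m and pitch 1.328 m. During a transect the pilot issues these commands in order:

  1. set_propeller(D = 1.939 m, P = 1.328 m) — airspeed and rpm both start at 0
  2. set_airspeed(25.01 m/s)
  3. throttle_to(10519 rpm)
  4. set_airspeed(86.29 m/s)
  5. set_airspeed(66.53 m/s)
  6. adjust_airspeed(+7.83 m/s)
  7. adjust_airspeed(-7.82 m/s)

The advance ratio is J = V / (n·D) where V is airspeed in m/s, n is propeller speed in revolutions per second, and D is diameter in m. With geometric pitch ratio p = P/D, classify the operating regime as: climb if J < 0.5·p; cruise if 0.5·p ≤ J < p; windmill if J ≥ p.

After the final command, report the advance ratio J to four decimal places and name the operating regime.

set_propeller: D = 1.939 m, P = 1.328 m (p = P/D = 0.684889); state ← (V=0, rpm=0)
set_airspeed(25.01): V ← 25.01 m/s
throttle_to(10519): rpm ← 10519
set_airspeed(86.29): V ← 86.29 m/s
set_airspeed(66.53): V ← 66.53 m/s
adjust_airspeed(+7.83): V ← 66.53 +7.83 = 74.36 m/s
adjust_airspeed(-7.82): V ← 74.36 -7.82 = 66.54 m/s
final state: V = 66.54 m/s, rpm = 10519 → n = rpm/60 = 175.316667 rev/s
J = V / (n·D) = 66.54 / (175.316667 × 1.939) = 0.195741
regime bands: climb J<0.3424 | cruise [0.3424, 0.6849) | windmill J≥0.6849
J = 0.1957 → climb

J = 0.1957, regime = climb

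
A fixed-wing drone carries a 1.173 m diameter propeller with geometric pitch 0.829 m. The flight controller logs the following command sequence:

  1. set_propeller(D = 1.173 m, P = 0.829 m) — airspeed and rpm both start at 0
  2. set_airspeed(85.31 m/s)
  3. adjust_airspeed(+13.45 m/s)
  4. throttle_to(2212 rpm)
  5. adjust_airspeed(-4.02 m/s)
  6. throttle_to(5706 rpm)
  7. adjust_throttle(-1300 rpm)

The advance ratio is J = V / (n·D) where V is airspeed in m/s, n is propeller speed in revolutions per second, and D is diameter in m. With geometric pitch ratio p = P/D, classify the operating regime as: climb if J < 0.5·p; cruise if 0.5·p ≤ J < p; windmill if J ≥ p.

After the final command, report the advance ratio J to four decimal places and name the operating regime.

J = 1.0999, regime = windmill

set_propeller: D = 1.173 m, P = 0.829 m (p = P/D = 0.706735); state ← (V=0, rpm=0)
set_airspeed(85.31): V ← 85.31 m/s
adjust_airspeed(+13.45): V ← 85.31 +13.45 = 98.76 m/s
throttle_to(2212): rpm ← 2212
adjust_airspeed(-4.02): V ← 98.76 -4.02 = 94.74 m/s
throttle_to(5706): rpm ← 5706
adjust_throttle(-1300): rpm ← 5706 -1300 = 4406
final state: V = 94.74 m/s, rpm = 4406 → n = rpm/60 = 73.433333 rev/s
J = V / (n·D) = 94.74 / (73.433333 × 1.173) = 1.099872
regime bands: climb J<0.3534 | cruise [0.3534, 0.7067) | windmill J≥0.7067
J = 1.0999 → windmill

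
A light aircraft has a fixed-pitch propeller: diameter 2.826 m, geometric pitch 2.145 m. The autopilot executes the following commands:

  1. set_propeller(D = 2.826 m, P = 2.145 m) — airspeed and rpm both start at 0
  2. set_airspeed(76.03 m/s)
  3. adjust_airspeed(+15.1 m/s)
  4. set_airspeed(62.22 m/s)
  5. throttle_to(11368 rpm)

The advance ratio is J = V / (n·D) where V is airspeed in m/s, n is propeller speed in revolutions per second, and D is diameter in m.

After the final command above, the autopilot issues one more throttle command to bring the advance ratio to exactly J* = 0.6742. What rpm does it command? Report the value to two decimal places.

rpm = 1959.39

set_propeller: D = 2.826 m, P = 2.145 m (p = P/D = 0.759023); state ← (V=0, rpm=0)
set_airspeed(76.03): V ← 76.03 m/s
adjust_airspeed(+15.1): V ← 76.03 +15.1 = 91.13 m/s
set_airspeed(62.22): V ← 62.22 m/s
throttle_to(11368): rpm ← 11368
final state: V = 62.22 m/s, rpm = 11368 → n = rpm/60 = 189.466667 rev/s
target J* = 0.6742; solve J* = V/(n·D) for n: n = V/(J*·D) = 62.22/(0.6742 × 2.826) = 32.656460 rev/s
rpm = 60·n = 1959.387583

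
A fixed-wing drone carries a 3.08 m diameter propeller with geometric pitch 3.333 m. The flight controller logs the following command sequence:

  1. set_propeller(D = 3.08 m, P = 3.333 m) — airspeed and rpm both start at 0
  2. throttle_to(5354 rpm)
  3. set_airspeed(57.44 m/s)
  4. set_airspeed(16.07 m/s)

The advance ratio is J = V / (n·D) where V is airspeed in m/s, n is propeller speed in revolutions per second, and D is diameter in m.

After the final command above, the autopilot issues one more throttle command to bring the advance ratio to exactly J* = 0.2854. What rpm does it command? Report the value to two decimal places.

set_propeller: D = 3.08 m, P = 3.333 m (p = P/D = 1.082143); state ← (V=0, rpm=0)
throttle_to(5354): rpm ← 5354
set_airspeed(57.44): V ← 57.44 m/s
set_airspeed(16.07): V ← 16.07 m/s
final state: V = 16.07 m/s, rpm = 5354 → n = rpm/60 = 89.233333 rev/s
target J* = 0.2854; solve J* = V/(n·D) for n: n = V/(J*·D) = 16.07/(0.2854 × 3.08) = 18.281473 rev/s
rpm = 60·n = 1096.888395

rpm = 1096.89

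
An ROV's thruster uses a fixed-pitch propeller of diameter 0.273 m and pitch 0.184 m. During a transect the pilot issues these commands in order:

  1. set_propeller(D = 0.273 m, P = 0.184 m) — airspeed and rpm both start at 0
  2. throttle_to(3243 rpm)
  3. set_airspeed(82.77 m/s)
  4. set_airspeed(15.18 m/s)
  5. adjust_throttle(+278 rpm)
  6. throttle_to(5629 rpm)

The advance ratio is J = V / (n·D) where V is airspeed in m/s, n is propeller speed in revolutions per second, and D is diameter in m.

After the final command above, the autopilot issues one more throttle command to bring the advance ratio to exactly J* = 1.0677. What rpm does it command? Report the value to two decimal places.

set_propeller: D = 0.273 m, P = 0.184 m (p = P/D = 0.673993); state ← (V=0, rpm=0)
throttle_to(3243): rpm ← 3243
set_airspeed(82.77): V ← 82.77 m/s
set_airspeed(15.18): V ← 15.18 m/s
adjust_throttle(+278): rpm ← 3243 +278 = 3521
throttle_to(5629): rpm ← 5629
final state: V = 15.18 m/s, rpm = 5629 → n = rpm/60 = 93.816667 rev/s
target J* = 1.0677; solve J* = V/(n·D) for n: n = V/(J*·D) = 15.18/(1.0677 × 0.273) = 52.078670 rev/s
rpm = 60·n = 3124.720180

rpm = 3124.72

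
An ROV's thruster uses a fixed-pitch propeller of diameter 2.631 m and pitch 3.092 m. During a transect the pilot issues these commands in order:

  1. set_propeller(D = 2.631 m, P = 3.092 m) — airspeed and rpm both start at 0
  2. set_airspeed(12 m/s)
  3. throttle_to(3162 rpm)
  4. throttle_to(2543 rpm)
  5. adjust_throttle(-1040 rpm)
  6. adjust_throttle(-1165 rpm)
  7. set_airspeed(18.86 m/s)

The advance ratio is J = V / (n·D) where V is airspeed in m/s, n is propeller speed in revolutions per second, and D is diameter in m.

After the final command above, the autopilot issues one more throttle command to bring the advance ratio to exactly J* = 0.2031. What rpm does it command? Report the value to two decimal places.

set_propeller: D = 2.631 m, P = 3.092 m (p = P/D = 1.175219); state ← (V=0, rpm=0)
set_airspeed(12): V ← 12 m/s
throttle_to(3162): rpm ← 3162
throttle_to(2543): rpm ← 2543
adjust_throttle(-1040): rpm ← 2543 -1040 = 1503
adjust_throttle(-1165): rpm ← 1503 -1165 = 338
set_airspeed(18.86): V ← 18.86 m/s
final state: V = 18.86 m/s, rpm = 338 → n = rpm/60 = 5.633333 rev/s
target J* = 0.2031; solve J* = V/(n·D) for n: n = V/(J*·D) = 18.86/(0.2031 × 2.631) = 35.294816 rev/s
rpm = 60·n = 2117.688934

rpm = 2117.69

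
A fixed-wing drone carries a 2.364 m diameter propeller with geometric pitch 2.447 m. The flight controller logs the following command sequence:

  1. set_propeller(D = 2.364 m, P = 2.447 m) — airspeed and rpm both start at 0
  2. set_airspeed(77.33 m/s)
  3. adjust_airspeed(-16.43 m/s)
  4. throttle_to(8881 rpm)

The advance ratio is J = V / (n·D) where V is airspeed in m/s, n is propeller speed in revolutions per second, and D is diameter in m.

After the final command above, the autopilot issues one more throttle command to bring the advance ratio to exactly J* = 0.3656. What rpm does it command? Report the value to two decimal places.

set_propeller: D = 2.364 m, P = 2.447 m (p = P/D = 1.035110); state ← (V=0, rpm=0)
set_airspeed(77.33): V ← 77.33 m/s
adjust_airspeed(-16.43): V ← 77.33 -16.43 = 60.9 m/s
throttle_to(8881): rpm ← 8881
final state: V = 60.9 m/s, rpm = 8881 → n = rpm/60 = 148.016667 rev/s
target J* = 0.3656; solve J* = V/(n·D) for n: n = V/(J*·D) = 60.9/(0.3656 × 2.364) = 70.463406 rev/s
rpm = 60·n = 4227.804374

rpm = 4227.80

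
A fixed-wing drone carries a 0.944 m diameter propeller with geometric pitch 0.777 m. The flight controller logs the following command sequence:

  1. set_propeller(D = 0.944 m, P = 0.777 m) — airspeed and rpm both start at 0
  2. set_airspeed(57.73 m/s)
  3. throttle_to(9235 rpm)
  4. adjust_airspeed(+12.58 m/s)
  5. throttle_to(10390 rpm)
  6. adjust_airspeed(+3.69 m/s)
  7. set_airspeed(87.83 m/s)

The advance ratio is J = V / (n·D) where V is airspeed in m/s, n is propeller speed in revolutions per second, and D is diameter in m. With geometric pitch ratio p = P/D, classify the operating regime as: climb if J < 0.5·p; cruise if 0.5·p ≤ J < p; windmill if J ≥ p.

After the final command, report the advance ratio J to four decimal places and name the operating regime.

set_propeller: D = 0.944 m, P = 0.777 m (p = P/D = 0.823093); state ← (V=0, rpm=0)
set_airspeed(57.73): V ← 57.73 m/s
throttle_to(9235): rpm ← 9235
adjust_airspeed(+12.58): V ← 57.73 +12.58 = 70.31 m/s
throttle_to(10390): rpm ← 10390
adjust_airspeed(+3.69): V ← 70.31 +3.69 = 74 m/s
set_airspeed(87.83): V ← 87.83 m/s
final state: V = 87.83 m/s, rpm = 10390 → n = rpm/60 = 173.166667 rev/s
J = V / (n·D) = 87.83 / (173.166667 × 0.944) = 0.537287
regime bands: climb J<0.4115 | cruise [0.4115, 0.8231) | windmill J≥0.8231
J = 0.5373 → cruise

J = 0.5373, regime = cruise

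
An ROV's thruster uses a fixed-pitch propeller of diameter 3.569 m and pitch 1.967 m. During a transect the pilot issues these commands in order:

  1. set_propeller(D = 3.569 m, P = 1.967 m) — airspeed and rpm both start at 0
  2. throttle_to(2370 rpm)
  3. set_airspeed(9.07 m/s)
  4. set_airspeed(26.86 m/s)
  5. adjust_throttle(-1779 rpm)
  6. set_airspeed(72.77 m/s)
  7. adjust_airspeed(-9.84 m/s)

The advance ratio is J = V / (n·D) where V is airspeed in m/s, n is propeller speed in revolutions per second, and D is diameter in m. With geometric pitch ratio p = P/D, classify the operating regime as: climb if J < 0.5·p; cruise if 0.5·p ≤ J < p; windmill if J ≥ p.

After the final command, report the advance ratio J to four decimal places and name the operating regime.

set_propeller: D = 3.569 m, P = 1.967 m (p = P/D = 0.551135); state ← (V=0, rpm=0)
throttle_to(2370): rpm ← 2370
set_airspeed(9.07): V ← 9.07 m/s
set_airspeed(26.86): V ← 26.86 m/s
adjust_throttle(-1779): rpm ← 2370 -1779 = 591
set_airspeed(72.77): V ← 72.77 m/s
adjust_airspeed(-9.84): V ← 72.77 -9.84 = 62.93 m/s
final state: V = 62.93 m/s, rpm = 591 → n = rpm/60 = 9.850000 rev/s
J = V / (n·D) = 62.93 / (9.850000 × 3.569) = 1.790090
regime bands: climb J<0.2756 | cruise [0.2756, 0.5511) | windmill J≥0.5511
J = 1.7901 → windmill

J = 1.7901, regime = windmill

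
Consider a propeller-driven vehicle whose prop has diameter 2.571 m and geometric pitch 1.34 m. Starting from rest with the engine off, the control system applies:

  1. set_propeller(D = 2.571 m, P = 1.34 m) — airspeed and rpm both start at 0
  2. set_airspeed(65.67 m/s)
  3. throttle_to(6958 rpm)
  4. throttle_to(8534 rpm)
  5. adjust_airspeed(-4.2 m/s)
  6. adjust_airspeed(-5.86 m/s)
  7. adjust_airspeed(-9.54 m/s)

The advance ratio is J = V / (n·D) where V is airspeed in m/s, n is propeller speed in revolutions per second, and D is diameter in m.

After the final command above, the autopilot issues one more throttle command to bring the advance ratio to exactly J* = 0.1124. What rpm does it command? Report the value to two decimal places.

rpm = 9565.35

set_propeller: D = 2.571 m, P = 1.34 m (p = P/D = 0.521198); state ← (V=0, rpm=0)
set_airspeed(65.67): V ← 65.67 m/s
throttle_to(6958): rpm ← 6958
throttle_to(8534): rpm ← 8534
adjust_airspeed(-4.2): V ← 65.67 -4.2 = 61.47 m/s
adjust_airspeed(-5.86): V ← 61.47 -5.86 = 55.61 m/s
adjust_airspeed(-9.54): V ← 55.61 -9.54 = 46.07 m/s
final state: V = 46.07 m/s, rpm = 8534 → n = rpm/60 = 142.233333 rev/s
target J* = 0.1124; solve J* = V/(n·D) for n: n = V/(J*·D) = 46.07/(0.1124 × 2.571) = 159.422577 rev/s
rpm = 60·n = 9565.354605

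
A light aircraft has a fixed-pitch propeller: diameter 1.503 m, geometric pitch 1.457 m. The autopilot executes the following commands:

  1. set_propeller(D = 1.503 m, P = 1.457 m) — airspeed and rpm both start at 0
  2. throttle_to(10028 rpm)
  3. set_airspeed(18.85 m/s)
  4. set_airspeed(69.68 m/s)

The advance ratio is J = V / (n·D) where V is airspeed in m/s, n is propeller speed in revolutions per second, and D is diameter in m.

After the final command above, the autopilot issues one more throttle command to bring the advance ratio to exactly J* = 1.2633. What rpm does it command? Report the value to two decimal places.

rpm = 2201.88

set_propeller: D = 1.503 m, P = 1.457 m (p = P/D = 0.969395); state ← (V=0, rpm=0)
throttle_to(10028): rpm ← 10028
set_airspeed(18.85): V ← 18.85 m/s
set_airspeed(69.68): V ← 69.68 m/s
final state: V = 69.68 m/s, rpm = 10028 → n = rpm/60 = 167.133333 rev/s
target J* = 1.2633; solve J* = V/(n·D) for n: n = V/(J*·D) = 69.68/(1.2633 × 1.503) = 36.698023 rev/s
rpm = 60·n = 2201.881364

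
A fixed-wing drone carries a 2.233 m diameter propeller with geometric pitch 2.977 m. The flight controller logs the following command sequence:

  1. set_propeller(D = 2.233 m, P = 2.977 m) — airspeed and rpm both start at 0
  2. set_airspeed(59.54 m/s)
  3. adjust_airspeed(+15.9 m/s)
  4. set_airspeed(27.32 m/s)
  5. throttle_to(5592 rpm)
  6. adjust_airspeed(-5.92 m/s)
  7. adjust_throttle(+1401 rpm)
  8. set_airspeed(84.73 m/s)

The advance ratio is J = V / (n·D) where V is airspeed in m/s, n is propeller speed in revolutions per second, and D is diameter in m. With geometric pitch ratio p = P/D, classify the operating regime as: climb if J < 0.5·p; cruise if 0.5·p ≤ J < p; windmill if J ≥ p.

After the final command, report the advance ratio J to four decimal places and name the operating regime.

J = 0.3256, regime = climb

set_propeller: D = 2.233 m, P = 2.977 m (p = P/D = 1.333184); state ← (V=0, rpm=0)
set_airspeed(59.54): V ← 59.54 m/s
adjust_airspeed(+15.9): V ← 59.54 +15.9 = 75.44 m/s
set_airspeed(27.32): V ← 27.32 m/s
throttle_to(5592): rpm ← 5592
adjust_airspeed(-5.92): V ← 27.32 -5.92 = 21.4 m/s
adjust_throttle(+1401): rpm ← 5592 +1401 = 6993
set_airspeed(84.73): V ← 84.73 m/s
final state: V = 84.73 m/s, rpm = 6993 → n = rpm/60 = 116.550000 rev/s
J = V / (n·D) = 84.73 / (116.550000 × 2.233) = 0.325564
regime bands: climb J<0.6666 | cruise [0.6666, 1.3332) | windmill J≥1.3332
J = 0.3256 → climb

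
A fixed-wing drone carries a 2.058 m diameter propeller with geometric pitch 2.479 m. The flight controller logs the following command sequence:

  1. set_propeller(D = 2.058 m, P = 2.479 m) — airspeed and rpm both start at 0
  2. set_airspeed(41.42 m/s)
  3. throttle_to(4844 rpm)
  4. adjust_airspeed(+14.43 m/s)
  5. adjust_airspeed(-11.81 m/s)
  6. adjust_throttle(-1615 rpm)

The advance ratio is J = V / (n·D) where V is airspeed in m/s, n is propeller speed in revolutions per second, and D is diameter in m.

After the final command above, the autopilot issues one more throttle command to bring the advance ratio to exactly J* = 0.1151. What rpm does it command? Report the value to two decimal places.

set_propeller: D = 2.058 m, P = 2.479 m (p = P/D = 1.204568); state ← (V=0, rpm=0)
set_airspeed(41.42): V ← 41.42 m/s
throttle_to(4844): rpm ← 4844
adjust_airspeed(+14.43): V ← 41.42 +14.43 = 55.85 m/s
adjust_airspeed(-11.81): V ← 55.85 -11.81 = 44.04 m/s
adjust_throttle(-1615): rpm ← 4844 -1615 = 3229
final state: V = 44.04 m/s, rpm = 3229 → n = rpm/60 = 53.816667 rev/s
target J* = 0.1151; solve J* = V/(n·D) for n: n = V/(J*·D) = 44.04/(0.1151 × 2.058) = 185.920216 rev/s
rpm = 60·n = 11155.212985

rpm = 11155.21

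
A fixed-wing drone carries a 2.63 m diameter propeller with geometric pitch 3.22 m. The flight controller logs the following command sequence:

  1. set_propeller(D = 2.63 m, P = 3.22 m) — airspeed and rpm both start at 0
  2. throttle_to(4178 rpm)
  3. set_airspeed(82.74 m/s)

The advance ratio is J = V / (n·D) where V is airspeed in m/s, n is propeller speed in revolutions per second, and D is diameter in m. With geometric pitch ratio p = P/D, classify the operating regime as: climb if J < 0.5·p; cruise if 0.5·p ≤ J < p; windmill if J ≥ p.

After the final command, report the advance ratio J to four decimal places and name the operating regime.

set_propeller: D = 2.63 m, P = 3.22 m (p = P/D = 1.224335); state ← (V=0, rpm=0)
throttle_to(4178): rpm ← 4178
set_airspeed(82.74): V ← 82.74 m/s
final state: V = 82.74 m/s, rpm = 4178 → n = rpm/60 = 69.633333 rev/s
J = V / (n·D) = 82.74 / (69.633333 × 2.63) = 0.451796
regime bands: climb J<0.6122 | cruise [0.6122, 1.2243) | windmill J≥1.2243
J = 0.4518 → climb

J = 0.4518, regime = climb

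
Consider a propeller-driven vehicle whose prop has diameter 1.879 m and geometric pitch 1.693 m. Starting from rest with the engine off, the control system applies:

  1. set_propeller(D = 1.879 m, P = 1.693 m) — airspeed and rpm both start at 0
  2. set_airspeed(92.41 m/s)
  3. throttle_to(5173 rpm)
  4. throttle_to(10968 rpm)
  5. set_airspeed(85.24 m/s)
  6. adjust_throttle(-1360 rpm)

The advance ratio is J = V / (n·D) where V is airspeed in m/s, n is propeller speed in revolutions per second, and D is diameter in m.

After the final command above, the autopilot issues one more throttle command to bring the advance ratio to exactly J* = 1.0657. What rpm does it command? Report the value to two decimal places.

set_propeller: D = 1.879 m, P = 1.693 m (p = P/D = 0.901011); state ← (V=0, rpm=0)
set_airspeed(92.41): V ← 92.41 m/s
throttle_to(5173): rpm ← 5173
throttle_to(10968): rpm ← 10968
set_airspeed(85.24): V ← 85.24 m/s
adjust_throttle(-1360): rpm ← 10968 -1360 = 9608
final state: V = 85.24 m/s, rpm = 9608 → n = rpm/60 = 160.133333 rev/s
target J* = 1.0657; solve J* = V/(n·D) for n: n = V/(J*·D) = 85.24/(1.0657 × 1.879) = 42.567848 rev/s
rpm = 60·n = 2554.070880

rpm = 2554.07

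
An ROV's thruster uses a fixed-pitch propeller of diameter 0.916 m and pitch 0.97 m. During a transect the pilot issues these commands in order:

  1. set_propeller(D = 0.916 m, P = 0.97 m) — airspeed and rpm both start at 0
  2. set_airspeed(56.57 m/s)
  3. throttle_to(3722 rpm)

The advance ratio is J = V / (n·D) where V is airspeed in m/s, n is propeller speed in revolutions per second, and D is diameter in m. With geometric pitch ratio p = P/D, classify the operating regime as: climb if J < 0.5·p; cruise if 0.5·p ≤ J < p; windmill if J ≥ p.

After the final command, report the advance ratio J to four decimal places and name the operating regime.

set_propeller: D = 0.916 m, P = 0.97 m (p = P/D = 1.058952); state ← (V=0, rpm=0)
set_airspeed(56.57): V ← 56.57 m/s
throttle_to(3722): rpm ← 3722
final state: V = 56.57 m/s, rpm = 3722 → n = rpm/60 = 62.033333 rev/s
J = V / (n·D) = 56.57 / (62.033333 × 0.916) = 0.995556
regime bands: climb J<0.5295 | cruise [0.5295, 1.0590) | windmill J≥1.0590
J = 0.9956 → cruise

J = 0.9956, regime = cruise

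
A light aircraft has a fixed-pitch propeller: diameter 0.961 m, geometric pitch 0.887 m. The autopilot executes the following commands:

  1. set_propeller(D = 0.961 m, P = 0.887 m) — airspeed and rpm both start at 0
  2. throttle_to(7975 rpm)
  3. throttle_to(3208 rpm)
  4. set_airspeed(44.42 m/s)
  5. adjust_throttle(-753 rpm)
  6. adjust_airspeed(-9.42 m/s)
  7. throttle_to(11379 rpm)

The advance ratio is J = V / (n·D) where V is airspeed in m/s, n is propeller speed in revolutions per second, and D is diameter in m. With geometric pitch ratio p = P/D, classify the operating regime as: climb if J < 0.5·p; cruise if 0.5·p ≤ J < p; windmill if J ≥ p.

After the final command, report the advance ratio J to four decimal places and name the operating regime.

set_propeller: D = 0.961 m, P = 0.887 m (p = P/D = 0.922997); state ← (V=0, rpm=0)
throttle_to(7975): rpm ← 7975
throttle_to(3208): rpm ← 3208
set_airspeed(44.42): V ← 44.42 m/s
adjust_throttle(-753): rpm ← 3208 -753 = 2455
adjust_airspeed(-9.42): V ← 44.42 -9.42 = 35 m/s
throttle_to(11379): rpm ← 11379
final state: V = 35 m/s, rpm = 11379 → n = rpm/60 = 189.650000 rev/s
J = V / (n·D) = 35 / (189.650000 × 0.961) = 0.192040
regime bands: climb J<0.4615 | cruise [0.4615, 0.9230) | windmill J≥0.9230
J = 0.1920 → climb

J = 0.1920, regime = climb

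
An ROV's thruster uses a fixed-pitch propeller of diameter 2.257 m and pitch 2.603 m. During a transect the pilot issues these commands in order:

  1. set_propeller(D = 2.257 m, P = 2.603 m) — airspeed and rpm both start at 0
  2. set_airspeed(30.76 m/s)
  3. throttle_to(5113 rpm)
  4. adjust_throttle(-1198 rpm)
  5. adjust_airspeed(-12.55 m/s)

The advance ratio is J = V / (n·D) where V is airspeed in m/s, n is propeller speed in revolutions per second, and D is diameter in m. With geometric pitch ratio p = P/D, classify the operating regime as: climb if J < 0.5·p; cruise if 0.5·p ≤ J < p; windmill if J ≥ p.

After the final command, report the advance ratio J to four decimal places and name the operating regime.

set_propeller: D = 2.257 m, P = 2.603 m (p = P/D = 1.153301); state ← (V=0, rpm=0)
set_airspeed(30.76): V ← 30.76 m/s
throttle_to(5113): rpm ← 5113
adjust_throttle(-1198): rpm ← 5113 -1198 = 3915
adjust_airspeed(-12.55): V ← 30.76 -12.55 = 18.21 m/s
final state: V = 18.21 m/s, rpm = 3915 → n = rpm/60 = 65.250000 rev/s
J = V / (n·D) = 18.21 / (65.250000 × 2.257) = 0.123651
regime bands: climb J<0.5767 | cruise [0.5767, 1.1533) | windmill J≥1.1533
J = 0.1237 → climb

J = 0.1237, regime = climb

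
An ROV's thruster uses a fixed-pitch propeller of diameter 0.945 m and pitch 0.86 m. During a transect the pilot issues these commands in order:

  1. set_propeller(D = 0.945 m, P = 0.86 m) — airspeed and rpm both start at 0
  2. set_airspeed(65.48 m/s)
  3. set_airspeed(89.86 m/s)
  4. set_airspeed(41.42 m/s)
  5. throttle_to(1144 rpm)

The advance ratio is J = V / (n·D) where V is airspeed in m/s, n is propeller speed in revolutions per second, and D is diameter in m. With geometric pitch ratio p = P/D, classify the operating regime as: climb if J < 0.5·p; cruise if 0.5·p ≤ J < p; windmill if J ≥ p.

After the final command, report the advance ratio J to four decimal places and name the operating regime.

set_propeller: D = 0.945 m, P = 0.86 m (p = P/D = 0.910053); state ← (V=0, rpm=0)
set_airspeed(65.48): V ← 65.48 m/s
set_airspeed(89.86): V ← 89.86 m/s
set_airspeed(41.42): V ← 41.42 m/s
throttle_to(1144): rpm ← 1144
final state: V = 41.42 m/s, rpm = 1144 → n = rpm/60 = 19.066667 rev/s
J = V / (n·D) = 41.42 / (19.066667 × 0.945) = 2.298812
regime bands: climb J<0.4550 | cruise [0.4550, 0.9101) | windmill J≥0.9101
J = 2.2988 → windmill

J = 2.2988, regime = windmill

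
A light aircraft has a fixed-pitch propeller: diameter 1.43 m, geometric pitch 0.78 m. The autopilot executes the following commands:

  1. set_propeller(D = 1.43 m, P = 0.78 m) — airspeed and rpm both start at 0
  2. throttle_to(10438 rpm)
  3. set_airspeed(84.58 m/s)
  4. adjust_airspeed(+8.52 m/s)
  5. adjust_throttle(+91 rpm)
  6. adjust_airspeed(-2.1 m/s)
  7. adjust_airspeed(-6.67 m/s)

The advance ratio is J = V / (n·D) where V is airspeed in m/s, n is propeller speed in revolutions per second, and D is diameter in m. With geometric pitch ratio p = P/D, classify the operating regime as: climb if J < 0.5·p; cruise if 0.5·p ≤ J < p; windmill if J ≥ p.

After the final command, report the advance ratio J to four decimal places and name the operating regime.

set_propeller: D = 1.43 m, P = 0.78 m (p = P/D = 0.545455); state ← (V=0, rpm=0)
throttle_to(10438): rpm ← 10438
set_airspeed(84.58): V ← 84.58 m/s
adjust_airspeed(+8.52): V ← 84.58 +8.52 = 93.1 m/s
adjust_throttle(+91): rpm ← 10438 +91 = 10529
adjust_airspeed(-2.1): V ← 93.1 -2.1 = 91 m/s
adjust_airspeed(-6.67): V ← 91 -6.67 = 84.33 m/s
final state: V = 84.33 m/s, rpm = 10529 → n = rpm/60 = 175.483333 rev/s
J = V / (n·D) = 84.33 / (175.483333 × 1.43) = 0.336055
regime bands: climb J<0.2727 | cruise [0.2727, 0.5455) | windmill J≥0.5455
J = 0.3361 → cruise

J = 0.3361, regime = cruise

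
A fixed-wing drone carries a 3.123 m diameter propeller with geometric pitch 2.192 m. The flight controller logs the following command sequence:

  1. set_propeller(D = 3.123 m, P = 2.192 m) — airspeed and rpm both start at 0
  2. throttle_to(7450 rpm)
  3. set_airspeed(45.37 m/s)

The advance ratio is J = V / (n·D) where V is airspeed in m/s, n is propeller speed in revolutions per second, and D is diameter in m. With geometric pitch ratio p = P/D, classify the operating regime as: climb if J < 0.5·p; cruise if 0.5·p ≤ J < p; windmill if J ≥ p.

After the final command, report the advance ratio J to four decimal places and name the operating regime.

set_propeller: D = 3.123 m, P = 2.192 m (p = P/D = 0.701889); state ← (V=0, rpm=0)
throttle_to(7450): rpm ← 7450
set_airspeed(45.37): V ← 45.37 m/s
final state: V = 45.37 m/s, rpm = 7450 → n = rpm/60 = 124.166667 rev/s
J = V / (n·D) = 45.37 / (124.166667 × 3.123) = 0.117002
regime bands: climb J<0.3509 | cruise [0.3509, 0.7019) | windmill J≥0.7019
J = 0.1170 → climb

J = 0.1170, regime = climb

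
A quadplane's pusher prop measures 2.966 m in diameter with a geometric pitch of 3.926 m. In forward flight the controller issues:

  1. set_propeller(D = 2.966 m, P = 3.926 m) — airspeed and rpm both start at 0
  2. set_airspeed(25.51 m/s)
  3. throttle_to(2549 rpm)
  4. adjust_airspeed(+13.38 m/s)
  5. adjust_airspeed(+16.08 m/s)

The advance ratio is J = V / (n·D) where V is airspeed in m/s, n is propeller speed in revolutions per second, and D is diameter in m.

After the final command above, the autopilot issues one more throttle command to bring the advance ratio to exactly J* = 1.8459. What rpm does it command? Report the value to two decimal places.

set_propeller: D = 2.966 m, P = 3.926 m (p = P/D = 1.323668); state ← (V=0, rpm=0)
set_airspeed(25.51): V ← 25.51 m/s
throttle_to(2549): rpm ← 2549
adjust_airspeed(+13.38): V ← 25.51 +13.38 = 38.89 m/s
adjust_airspeed(+16.08): V ← 38.89 +16.08 = 54.97 m/s
final state: V = 54.97 m/s, rpm = 2549 → n = rpm/60 = 42.483333 rev/s
target J* = 1.8459; solve J* = V/(n·D) for n: n = V/(J*·D) = 54.97/(1.8459 × 2.966) = 10.040294 rev/s
rpm = 60·n = 602.417627

rpm = 602.42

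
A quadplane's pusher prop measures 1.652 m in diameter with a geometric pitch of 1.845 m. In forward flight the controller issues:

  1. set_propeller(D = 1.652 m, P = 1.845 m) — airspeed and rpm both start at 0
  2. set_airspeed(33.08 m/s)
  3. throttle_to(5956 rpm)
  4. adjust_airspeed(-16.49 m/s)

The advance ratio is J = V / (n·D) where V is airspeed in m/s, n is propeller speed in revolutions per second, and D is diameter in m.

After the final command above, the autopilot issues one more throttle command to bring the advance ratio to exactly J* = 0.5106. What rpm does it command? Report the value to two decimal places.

set_propeller: D = 1.652 m, P = 1.845 m (p = P/D = 1.116828); state ← (V=0, rpm=0)
set_airspeed(33.08): V ← 33.08 m/s
throttle_to(5956): rpm ← 5956
adjust_airspeed(-16.49): V ← 33.08 -16.49 = 16.59 m/s
final state: V = 16.59 m/s, rpm = 5956 → n = rpm/60 = 99.266667 rev/s
target J* = 0.5106; solve J* = V/(n·D) for n: n = V/(J*·D) = 16.59/(0.5106 × 1.652) = 19.667789 rev/s
rpm = 60·n = 1180.067319

rpm = 1180.07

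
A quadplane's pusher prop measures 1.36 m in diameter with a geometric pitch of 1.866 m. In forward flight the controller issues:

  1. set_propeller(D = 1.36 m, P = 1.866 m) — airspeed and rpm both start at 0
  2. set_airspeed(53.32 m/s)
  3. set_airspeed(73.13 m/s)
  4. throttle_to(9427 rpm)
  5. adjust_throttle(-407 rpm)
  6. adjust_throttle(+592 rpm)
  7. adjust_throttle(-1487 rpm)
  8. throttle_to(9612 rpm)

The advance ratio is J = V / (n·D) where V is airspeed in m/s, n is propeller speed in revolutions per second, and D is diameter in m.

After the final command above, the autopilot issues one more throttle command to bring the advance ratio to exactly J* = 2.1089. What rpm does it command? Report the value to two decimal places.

set_propeller: D = 1.36 m, P = 1.866 m (p = P/D = 1.372059); state ← (V=0, rpm=0)
set_airspeed(53.32): V ← 53.32 m/s
set_airspeed(73.13): V ← 73.13 m/s
throttle_to(9427): rpm ← 9427
adjust_throttle(-407): rpm ← 9427 -407 = 9020
adjust_throttle(+592): rpm ← 9020 +592 = 9612
adjust_throttle(-1487): rpm ← 9612 -1487 = 8125
throttle_to(9612): rpm ← 9612
final state: V = 73.13 m/s, rpm = 9612 → n = rpm/60 = 160.200000 rev/s
target J* = 2.1089; solve J* = V/(n·D) for n: n = V/(J*·D) = 73.13/(2.1089 × 1.36) = 25.497681 rev/s
rpm = 60·n = 1529.860842

rpm = 1529.86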